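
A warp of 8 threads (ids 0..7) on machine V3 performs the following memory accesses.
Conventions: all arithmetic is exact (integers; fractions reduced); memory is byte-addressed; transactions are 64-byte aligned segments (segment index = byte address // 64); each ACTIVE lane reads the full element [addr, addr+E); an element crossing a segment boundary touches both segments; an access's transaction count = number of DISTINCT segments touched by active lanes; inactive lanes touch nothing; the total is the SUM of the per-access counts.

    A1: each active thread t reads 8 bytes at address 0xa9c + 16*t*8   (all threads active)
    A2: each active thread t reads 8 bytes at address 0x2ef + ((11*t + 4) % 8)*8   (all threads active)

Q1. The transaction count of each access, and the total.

A1: 8 transactions
A2: 2 transactions

Answer: 8,2; total 10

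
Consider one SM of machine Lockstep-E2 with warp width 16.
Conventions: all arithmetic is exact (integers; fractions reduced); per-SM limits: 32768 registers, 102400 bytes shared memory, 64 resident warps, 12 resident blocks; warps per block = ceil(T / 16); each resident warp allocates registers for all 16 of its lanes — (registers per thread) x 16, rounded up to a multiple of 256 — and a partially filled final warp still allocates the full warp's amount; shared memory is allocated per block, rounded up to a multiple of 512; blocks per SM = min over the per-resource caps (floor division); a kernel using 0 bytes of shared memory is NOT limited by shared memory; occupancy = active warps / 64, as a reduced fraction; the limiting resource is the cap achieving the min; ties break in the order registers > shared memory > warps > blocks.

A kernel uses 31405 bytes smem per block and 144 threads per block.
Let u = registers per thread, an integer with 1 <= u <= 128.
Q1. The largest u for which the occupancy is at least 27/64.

Answer: u = 64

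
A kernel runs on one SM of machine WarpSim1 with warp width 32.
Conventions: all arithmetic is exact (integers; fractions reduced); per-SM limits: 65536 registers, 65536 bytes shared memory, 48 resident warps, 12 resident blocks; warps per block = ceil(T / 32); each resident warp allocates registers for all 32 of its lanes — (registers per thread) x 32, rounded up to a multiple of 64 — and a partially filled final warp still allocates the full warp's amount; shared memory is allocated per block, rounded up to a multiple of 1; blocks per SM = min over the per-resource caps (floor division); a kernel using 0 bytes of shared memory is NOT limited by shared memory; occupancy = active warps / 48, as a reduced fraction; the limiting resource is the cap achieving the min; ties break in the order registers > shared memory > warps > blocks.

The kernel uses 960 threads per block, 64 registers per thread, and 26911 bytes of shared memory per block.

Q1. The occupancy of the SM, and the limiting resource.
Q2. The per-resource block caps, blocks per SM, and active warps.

Answer: occupancy 5/8, limited by registers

registers: 1 block
shared memory: 2 blocks
warps: 1 block
blocks: 12 blocks

Answer: 1 block, 30 active warps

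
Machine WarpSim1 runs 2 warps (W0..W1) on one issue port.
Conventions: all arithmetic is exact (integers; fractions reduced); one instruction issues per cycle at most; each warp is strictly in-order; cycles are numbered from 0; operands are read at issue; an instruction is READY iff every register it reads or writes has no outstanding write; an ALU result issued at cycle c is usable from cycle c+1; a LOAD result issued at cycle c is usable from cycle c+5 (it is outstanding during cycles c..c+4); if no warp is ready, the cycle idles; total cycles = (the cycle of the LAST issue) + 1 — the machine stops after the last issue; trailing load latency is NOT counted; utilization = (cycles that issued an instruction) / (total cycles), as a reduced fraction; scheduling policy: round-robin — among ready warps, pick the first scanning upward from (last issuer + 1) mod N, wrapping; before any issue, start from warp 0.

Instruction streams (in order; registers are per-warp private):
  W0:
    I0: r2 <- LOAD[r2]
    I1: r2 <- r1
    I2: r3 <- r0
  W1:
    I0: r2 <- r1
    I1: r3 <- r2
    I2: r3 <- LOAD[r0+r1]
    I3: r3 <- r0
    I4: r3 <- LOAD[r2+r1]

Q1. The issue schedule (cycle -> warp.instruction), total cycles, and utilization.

cycle 0: W0.I0
cycle 1: W1.I0
cycle 2: W1.I1
cycle 3: W1.I2
cycle 4: idle
cycle 5: W0.I1
cycle 6: W0.I2
cycle 7: idle
cycle 8: W1.I3
cycle 9: W1.I4

Answer: 10 cycles, utilization 4/5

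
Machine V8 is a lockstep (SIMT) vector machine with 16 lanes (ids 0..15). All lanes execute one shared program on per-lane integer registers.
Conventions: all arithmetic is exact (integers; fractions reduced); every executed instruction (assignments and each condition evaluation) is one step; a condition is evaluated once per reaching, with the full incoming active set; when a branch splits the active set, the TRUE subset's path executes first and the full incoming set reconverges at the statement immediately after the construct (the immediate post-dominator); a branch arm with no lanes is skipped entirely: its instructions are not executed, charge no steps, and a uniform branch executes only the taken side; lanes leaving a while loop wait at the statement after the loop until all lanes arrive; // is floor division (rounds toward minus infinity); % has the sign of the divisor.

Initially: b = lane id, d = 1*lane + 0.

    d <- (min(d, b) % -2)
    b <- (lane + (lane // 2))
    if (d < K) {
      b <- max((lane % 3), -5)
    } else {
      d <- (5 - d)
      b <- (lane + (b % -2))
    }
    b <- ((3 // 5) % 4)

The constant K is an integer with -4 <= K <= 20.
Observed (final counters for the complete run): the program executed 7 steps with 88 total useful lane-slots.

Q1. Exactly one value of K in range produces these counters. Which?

Answer: K = 0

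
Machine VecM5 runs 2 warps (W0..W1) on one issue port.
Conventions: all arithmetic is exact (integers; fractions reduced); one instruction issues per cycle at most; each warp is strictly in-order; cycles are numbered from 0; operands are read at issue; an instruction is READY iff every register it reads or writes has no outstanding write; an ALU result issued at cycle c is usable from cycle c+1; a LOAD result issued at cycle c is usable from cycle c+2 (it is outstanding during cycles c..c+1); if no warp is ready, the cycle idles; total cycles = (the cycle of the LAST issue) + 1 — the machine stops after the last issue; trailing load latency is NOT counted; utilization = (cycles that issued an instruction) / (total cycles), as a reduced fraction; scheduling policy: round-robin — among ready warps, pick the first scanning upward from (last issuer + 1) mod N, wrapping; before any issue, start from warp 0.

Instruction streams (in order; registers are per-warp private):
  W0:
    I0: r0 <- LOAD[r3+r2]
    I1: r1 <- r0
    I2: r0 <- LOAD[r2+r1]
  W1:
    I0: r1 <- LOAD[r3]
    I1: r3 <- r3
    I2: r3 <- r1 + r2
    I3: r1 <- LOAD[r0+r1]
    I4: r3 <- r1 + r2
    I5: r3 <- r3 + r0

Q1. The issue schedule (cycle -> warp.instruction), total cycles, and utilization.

cycle 0: W0.I0
cycle 1: W1.I0
cycle 2: W0.I1
cycle 3: W1.I1
cycle 4: W0.I2
cycle 5: W1.I2
cycle 6: W1.I3
cycle 7: idle
cycle 8: W1.I4
cycle 9: W1.I5

Answer: 10 cycles, utilization 9/10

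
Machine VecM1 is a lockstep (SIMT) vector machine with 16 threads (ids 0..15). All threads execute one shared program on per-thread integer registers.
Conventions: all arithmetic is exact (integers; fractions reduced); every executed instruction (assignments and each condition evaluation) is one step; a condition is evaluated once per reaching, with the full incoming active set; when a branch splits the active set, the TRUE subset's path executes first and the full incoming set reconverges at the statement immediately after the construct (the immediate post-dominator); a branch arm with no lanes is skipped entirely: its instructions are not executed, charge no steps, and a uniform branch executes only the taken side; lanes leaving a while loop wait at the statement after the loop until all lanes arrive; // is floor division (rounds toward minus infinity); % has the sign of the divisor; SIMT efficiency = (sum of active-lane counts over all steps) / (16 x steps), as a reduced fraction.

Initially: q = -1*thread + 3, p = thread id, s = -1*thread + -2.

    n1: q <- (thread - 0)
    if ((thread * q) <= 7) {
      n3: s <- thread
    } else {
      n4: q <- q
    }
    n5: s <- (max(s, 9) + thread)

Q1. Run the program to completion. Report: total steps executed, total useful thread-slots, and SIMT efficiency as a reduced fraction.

Answer: 5 steps, 64 useful, 4/5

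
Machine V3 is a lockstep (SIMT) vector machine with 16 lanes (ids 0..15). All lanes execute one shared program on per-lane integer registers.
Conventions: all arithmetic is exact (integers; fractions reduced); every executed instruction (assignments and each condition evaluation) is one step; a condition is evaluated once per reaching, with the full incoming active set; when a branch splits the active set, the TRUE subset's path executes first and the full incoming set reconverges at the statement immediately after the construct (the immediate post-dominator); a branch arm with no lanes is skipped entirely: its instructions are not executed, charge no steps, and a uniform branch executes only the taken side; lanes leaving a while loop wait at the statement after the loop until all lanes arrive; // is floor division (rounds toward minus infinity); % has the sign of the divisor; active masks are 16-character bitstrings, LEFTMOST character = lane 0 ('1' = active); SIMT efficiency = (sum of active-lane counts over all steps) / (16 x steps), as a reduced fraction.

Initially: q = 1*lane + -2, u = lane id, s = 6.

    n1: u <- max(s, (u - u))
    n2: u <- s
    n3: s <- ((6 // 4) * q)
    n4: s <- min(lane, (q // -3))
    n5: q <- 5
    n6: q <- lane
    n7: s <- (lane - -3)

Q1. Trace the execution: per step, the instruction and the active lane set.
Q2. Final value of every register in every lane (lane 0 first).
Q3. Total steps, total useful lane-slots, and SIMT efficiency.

step 0: u <- max(s, (u - u))         1111111111111111
step 1: u <- s                       1111111111111111
step 2: s <- ((6 // 4) * q)          1111111111111111
step 3: s <- min(lane, (q // -3))    1111111111111111
step 4: q <- 5                       1111111111111111
step 5: q <- lane                    1111111111111111
step 6: s <- (lane - -3)             1111111111111111

Answer: 7 steps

q: 0,1,2,3,4,5,6,7,8,9,10,11,12,13,14,15
u: 6,6,6,6,6,6,6,6,6,6,6,6,6,6,6,6
s: 3,4,5,6,7,8,9,10,11,12,13,14,15,16,17,18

steps = 7; useful = 112; efficiency = 112/112 = 1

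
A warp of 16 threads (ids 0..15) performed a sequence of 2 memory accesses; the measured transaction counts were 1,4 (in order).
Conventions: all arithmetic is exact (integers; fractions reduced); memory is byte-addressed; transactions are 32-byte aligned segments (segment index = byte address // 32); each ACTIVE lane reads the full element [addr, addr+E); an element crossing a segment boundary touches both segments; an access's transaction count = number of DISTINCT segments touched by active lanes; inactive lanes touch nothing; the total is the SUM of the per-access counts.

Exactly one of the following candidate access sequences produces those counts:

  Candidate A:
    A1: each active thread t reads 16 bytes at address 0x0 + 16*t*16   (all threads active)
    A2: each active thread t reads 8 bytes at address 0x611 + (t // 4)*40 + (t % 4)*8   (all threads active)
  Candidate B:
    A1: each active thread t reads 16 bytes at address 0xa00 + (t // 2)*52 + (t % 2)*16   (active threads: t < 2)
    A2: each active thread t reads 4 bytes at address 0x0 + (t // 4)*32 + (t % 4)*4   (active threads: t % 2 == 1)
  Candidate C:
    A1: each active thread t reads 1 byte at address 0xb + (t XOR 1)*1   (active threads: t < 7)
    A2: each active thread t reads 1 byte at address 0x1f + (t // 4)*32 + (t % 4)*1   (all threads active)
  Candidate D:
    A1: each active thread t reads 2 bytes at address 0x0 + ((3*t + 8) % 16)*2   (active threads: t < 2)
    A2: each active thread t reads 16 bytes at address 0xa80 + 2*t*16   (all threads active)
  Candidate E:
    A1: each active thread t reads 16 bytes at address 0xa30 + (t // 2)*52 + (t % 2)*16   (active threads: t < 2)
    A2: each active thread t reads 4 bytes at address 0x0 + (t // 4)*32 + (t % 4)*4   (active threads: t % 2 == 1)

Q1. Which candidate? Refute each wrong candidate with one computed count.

A: A1 gives 16 transactions, not 1
C: A2 gives 5 transactions, not 4
D: A2 gives 16 transactions, not 4
E: A1 gives 2 transactions, not 1
B: all counts match (1,4)

Answer: B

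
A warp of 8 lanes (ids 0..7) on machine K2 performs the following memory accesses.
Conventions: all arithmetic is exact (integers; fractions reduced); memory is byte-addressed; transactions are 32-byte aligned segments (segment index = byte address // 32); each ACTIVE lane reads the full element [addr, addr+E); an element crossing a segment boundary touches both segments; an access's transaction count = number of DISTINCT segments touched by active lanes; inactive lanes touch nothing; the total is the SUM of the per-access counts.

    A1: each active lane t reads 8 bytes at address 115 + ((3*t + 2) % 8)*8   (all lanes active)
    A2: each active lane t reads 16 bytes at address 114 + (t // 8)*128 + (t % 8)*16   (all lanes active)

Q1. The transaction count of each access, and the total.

A1: 3 transactions
A2: 5 transactions

Answer: 3,5; total 8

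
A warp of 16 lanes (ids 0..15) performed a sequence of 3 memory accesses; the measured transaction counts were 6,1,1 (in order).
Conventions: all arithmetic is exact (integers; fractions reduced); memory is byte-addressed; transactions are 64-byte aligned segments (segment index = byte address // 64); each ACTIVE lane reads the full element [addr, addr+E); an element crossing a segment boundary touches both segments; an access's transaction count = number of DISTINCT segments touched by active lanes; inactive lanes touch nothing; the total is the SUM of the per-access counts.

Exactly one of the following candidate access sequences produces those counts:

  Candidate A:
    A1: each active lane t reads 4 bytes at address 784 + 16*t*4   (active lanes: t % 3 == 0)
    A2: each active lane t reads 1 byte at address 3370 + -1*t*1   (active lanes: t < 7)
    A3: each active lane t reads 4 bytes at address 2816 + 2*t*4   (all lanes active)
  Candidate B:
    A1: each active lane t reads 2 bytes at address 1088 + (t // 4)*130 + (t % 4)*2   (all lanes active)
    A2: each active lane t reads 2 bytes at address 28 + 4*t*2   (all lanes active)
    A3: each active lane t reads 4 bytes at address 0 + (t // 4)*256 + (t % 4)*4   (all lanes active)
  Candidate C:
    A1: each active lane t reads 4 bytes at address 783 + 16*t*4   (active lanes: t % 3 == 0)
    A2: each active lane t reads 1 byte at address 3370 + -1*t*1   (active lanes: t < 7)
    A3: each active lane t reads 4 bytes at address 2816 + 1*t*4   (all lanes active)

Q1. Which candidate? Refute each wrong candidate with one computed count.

A: A3 gives 2 transactions, not 1
B: A1 gives 4 transactions, not 6
C: all counts match (6,1,1)

Answer: C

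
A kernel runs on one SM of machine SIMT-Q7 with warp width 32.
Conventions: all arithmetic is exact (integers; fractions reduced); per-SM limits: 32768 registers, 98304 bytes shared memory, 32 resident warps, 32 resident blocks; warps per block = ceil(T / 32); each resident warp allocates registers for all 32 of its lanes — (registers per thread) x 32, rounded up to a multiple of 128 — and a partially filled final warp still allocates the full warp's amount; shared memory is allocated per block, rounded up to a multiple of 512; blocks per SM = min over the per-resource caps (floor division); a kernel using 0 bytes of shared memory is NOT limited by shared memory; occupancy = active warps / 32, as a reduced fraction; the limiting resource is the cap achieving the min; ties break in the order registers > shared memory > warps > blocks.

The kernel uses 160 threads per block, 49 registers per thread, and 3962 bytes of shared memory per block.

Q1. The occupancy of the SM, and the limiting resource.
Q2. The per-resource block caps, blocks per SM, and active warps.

Answer: occupancy 15/32, limited by registers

registers: 3 blocks
shared memory: 24 blocks
warps: 6 blocks
blocks: 32 blocks

Answer: 3 blocks, 15 active warps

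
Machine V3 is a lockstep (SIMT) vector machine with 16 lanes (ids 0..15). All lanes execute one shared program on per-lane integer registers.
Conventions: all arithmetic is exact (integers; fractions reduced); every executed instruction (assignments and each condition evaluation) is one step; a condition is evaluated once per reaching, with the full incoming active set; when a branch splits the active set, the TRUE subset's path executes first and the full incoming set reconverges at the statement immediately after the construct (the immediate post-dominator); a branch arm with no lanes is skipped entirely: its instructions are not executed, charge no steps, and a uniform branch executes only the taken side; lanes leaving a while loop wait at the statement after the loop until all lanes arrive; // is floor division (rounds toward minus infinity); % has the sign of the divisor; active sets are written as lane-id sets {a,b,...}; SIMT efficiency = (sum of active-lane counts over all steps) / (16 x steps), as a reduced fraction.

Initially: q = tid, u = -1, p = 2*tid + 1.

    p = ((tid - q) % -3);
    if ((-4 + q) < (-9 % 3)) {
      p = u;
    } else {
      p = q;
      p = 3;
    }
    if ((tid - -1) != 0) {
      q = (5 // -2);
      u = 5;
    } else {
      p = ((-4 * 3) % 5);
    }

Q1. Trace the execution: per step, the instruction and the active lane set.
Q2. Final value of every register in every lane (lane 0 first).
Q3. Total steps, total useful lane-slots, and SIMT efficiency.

step 0: p <- ((tid - q) % -3)        {0,1,2,3,4,5,6,7,8,9,10,11,12,13,14,15}
step 1: eval ((-4 + q) < (-9 % 3))   {0,1,2,3,4,5,6,7,8,9,10,11,12,13,14,15}
step 2: p <- u                       {0,1,2,3}
step 3: p <- q                       {4,5,6,7,8,9,10,11,12,13,14,15}
step 4: p <- 3                       {4,5,6,7,8,9,10,11,12,13,14,15}
step 5: eval ((tid - -1) != 0)       {0,1,2,3,4,5,6,7,8,9,10,11,12,13,14,15}
step 6: q <- (5 // -2)               {0,1,2,3,4,5,6,7,8,9,10,11,12,13,14,15}
step 7: u <- 5                       {0,1,2,3,4,5,6,7,8,9,10,11,12,13,14,15}

Answer: 8 steps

q: -3,-3,-3,-3,-3,-3,-3,-3,-3,-3,-3,-3,-3,-3,-3,-3
u: 5,5,5,5,5,5,5,5,5,5,5,5,5,5,5,5
p: -1,-1,-1,-1,3,3,3,3,3,3,3,3,3,3,3,3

steps = 8; useful = 108; efficiency = 108/128 = 27/32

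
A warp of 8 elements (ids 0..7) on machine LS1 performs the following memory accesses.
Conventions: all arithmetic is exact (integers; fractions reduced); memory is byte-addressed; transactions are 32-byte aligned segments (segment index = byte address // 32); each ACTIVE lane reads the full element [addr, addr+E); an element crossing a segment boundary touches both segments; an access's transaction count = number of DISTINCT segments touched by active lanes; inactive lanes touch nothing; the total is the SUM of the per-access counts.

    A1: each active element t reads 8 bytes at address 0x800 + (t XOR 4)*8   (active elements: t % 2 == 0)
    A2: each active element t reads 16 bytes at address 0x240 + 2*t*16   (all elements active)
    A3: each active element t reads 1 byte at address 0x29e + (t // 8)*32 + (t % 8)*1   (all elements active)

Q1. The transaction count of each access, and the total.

A1: 2 transactions
A2: 8 transactions
A3: 2 transactions

Answer: 2,8,2; total 12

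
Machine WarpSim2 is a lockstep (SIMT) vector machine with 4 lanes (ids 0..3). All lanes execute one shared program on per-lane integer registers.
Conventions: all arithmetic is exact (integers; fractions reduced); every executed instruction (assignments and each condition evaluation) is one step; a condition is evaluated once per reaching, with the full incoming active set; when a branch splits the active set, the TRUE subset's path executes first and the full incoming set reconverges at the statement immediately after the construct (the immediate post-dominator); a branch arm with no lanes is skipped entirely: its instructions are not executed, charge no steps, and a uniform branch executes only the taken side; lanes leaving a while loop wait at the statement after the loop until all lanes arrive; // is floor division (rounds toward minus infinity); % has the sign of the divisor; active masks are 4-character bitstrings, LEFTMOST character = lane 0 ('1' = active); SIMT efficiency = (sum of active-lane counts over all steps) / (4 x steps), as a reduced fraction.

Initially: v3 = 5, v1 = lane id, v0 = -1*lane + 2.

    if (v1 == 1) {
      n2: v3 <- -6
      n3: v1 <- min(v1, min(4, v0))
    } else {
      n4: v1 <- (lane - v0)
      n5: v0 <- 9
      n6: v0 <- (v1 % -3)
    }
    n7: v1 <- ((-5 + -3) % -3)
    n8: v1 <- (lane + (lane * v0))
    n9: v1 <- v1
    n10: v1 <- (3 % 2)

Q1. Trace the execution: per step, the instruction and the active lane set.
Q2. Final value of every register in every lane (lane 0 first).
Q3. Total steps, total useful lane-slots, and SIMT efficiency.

step 0: eval (v1 == 1)               1111
step 1: v3 <- -6                     0100
step 2: v1 <- min(v1, min(4, v0))    0100
step 3: v1 <- (lane - v0)            1011
step 4: v0 <- 9                      1011
step 5: v0 <- (v1 % -3)              1011
step 6: v1 <- ((-5 + -3) % -3)       1111
step 7: v1 <- (lane + (lane * v0))   1111
step 8: v1 <- v1                     1111
step 9: v1 <- (3 % 2)                1111

Answer: 10 steps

v3: 5,-6,5,5
v1: 1,1,1,1
v0: -2,1,-1,-2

steps = 10; useful = 31; efficiency = 31/40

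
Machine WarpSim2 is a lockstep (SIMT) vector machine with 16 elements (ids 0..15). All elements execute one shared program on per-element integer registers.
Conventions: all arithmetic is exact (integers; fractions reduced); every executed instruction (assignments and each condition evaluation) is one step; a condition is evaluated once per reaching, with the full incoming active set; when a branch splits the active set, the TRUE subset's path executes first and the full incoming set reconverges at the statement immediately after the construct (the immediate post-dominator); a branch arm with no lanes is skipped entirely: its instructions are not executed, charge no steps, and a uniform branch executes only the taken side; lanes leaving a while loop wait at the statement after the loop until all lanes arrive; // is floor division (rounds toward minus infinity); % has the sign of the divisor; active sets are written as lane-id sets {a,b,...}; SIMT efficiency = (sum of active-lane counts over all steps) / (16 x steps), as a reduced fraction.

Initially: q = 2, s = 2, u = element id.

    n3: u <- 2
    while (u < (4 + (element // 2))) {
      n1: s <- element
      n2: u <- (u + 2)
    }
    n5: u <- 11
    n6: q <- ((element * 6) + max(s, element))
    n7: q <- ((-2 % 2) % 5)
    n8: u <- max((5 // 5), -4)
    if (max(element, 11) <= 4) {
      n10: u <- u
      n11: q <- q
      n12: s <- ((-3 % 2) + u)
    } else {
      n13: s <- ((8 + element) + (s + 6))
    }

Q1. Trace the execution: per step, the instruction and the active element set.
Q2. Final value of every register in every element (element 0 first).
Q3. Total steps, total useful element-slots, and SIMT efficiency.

step 0: u <- 2                       {0,1,2,3,4,5,6,7,8,9,10,11,12,13,14,15}
step 1: eval (u < (4 + (element // 2))) {0,1,2,3,4,5,6,7,8,9,10,11,12,13,14,15}
step 2: s <- element                 {0,1,2,3,4,5,6,7,8,9,10,11,12,13,14,15}
step 3: u <- (u + 2)                 {0,1,2,3,4,5,6,7,8,9,10,11,12,13,14,15}
step 4: eval (u < (4 + (element // 2))) {0,1,2,3,4,5,6,7,8,9,10,11,12,13,14,15}
step 5: s <- element                 {2,3,4,5,6,7,8,9,10,11,12,13,14,15}
step 6: u <- (u + 2)                 {2,3,4,5,6,7,8,9,10,11,12,13,14,15}
step 7: eval (u < (4 + (element // 2))) {2,3,4,5,6,7,8,9,10,11,12,13,14,15}
step 8: s <- element                 {6,7,8,9,10,11,12,13,14,15}
step 9: u <- (u + 2)                 {6,7,8,9,10,11,12,13,14,15}
step 10: eval (u < (4 + (element // 2))) {6,7,8,9,10,11,12,13,14,15}
step 11: s <- element                 {10,11,12,13,14,15}
step 12: u <- (u + 2)                 {10,11,12,13,14,15}
step 13: eval (u < (4 + (element // 2))) {10,11,12,13,14,15}
step 14: s <- element                 {14,15}
step 15: u <- (u + 2)                 {14,15}
step 16: eval (u < (4 + (element // 2))) {14,15}
step 17: u <- 11                      {0,1,2,3,4,5,6,7,8,9,10,11,12,13,14,15}
step 18: q <- ((element * 6) + max(s, element)) {0,1,2,3,4,5,6,7,8,9,10,11,12,13,14,15}
step 19: q <- ((-2 % 2) % 5)          {0,1,2,3,4,5,6,7,8,9,10,11,12,13,14,15}
step 20: u <- max((5 // 5), -4)       {0,1,2,3,4,5,6,7,8,9,10,11,12,13,14,15}
step 21: eval (max(element, 11) <= 4) {0,1,2,3,4,5,6,7,8,9,10,11,12,13,14,15}
step 22: s <- ((8 + element) + (s + 6)) {0,1,2,3,4,5,6,7,8,9,10,11,12,13,14,15}

Answer: 23 steps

q: 0,0,0,0,0,0,0,0,0,0,0,0,0,0,0,0
s: 14,16,18,20,22,24,26,28,30,32,34,36,38,40,42,44
u: 1,1,1,1,1,1,1,1,1,1,1,1,1,1,1,1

steps = 23; useful = 272; efficiency = 272/368 = 17/23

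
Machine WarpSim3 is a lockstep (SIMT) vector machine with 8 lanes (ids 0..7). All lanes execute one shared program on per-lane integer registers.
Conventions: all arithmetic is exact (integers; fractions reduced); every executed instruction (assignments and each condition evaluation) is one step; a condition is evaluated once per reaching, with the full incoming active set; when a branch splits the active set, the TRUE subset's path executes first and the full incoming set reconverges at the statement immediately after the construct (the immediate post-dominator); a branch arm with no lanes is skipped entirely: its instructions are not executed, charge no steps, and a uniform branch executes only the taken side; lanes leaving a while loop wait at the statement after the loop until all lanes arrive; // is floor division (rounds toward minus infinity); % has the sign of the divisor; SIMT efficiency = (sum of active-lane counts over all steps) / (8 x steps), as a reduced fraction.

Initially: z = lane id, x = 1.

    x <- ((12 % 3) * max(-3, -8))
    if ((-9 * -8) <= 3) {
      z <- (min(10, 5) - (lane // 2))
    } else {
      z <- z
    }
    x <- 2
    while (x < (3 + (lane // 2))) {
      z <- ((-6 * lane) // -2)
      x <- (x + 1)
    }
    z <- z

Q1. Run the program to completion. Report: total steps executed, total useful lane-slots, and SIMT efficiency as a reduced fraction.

Answer: 18 steps, 108 useful, 3/4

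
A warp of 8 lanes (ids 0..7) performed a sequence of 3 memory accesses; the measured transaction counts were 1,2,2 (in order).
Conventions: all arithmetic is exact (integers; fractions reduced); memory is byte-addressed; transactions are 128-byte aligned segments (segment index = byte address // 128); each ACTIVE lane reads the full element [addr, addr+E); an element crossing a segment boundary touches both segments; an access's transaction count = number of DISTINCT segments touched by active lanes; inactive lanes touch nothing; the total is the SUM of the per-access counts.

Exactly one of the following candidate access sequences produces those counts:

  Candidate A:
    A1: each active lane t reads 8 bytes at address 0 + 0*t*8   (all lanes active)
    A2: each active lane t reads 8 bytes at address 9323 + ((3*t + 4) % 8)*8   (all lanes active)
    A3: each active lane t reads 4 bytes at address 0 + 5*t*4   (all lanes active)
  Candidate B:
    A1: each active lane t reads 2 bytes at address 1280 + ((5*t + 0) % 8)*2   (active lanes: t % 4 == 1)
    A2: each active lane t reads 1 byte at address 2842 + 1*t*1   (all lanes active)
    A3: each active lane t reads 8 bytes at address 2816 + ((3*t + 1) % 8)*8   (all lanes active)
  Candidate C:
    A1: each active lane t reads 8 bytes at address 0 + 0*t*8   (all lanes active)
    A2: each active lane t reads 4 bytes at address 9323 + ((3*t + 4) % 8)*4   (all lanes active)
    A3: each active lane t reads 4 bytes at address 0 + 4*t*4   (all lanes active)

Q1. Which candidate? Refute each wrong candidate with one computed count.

B: A2 gives 1 transaction, not 2
C: A3 gives 1 transaction, not 2
A: all counts match (1,2,2)

Answer: A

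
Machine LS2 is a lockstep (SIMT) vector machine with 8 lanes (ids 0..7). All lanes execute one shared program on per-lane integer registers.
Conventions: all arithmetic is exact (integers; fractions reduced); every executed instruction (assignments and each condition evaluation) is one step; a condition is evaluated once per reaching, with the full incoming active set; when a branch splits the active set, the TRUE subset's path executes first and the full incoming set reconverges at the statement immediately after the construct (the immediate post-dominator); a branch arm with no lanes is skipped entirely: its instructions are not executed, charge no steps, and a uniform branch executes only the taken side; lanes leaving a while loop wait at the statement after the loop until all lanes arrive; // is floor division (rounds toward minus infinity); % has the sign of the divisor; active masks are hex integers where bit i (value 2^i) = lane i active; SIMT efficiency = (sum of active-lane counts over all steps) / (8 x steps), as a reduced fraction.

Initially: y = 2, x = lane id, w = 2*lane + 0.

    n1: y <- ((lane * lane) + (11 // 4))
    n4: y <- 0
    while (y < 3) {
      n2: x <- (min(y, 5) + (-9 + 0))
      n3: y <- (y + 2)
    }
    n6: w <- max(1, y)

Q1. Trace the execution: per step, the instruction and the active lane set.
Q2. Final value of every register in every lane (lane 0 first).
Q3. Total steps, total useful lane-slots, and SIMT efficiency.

step 0: y <- ((lane * lane) + (11 // 4)) 0xff
step 1: y <- 0                       0xff
step 2: eval (y < 3)                 0xff
step 3: x <- (min(y, 5) + (-9 + 0))  0xff
step 4: y <- (y + 2)                 0xff
step 5: eval (y < 3)                 0xff
step 6: x <- (min(y, 5) + (-9 + 0))  0xff
step 7: y <- (y + 2)                 0xff
step 8: eval (y < 3)                 0xff
step 9: w <- max(1, y)               0xff

Answer: 10 steps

y: 4,4,4,4,4,4,4,4
x: -7,-7,-7,-7,-7,-7,-7,-7
w: 4,4,4,4,4,4,4,4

steps = 10; useful = 80; efficiency = 80/80 = 1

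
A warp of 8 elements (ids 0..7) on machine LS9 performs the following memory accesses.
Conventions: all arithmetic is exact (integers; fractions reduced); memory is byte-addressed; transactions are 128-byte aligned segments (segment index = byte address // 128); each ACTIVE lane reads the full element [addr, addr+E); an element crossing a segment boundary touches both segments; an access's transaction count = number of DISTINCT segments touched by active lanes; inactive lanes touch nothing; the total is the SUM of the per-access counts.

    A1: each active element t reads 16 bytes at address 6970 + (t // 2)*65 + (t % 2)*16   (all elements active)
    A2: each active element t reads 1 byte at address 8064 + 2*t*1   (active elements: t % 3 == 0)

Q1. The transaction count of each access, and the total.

A1: 3 transactions
A2: 1 transaction

Answer: 3,1; total 4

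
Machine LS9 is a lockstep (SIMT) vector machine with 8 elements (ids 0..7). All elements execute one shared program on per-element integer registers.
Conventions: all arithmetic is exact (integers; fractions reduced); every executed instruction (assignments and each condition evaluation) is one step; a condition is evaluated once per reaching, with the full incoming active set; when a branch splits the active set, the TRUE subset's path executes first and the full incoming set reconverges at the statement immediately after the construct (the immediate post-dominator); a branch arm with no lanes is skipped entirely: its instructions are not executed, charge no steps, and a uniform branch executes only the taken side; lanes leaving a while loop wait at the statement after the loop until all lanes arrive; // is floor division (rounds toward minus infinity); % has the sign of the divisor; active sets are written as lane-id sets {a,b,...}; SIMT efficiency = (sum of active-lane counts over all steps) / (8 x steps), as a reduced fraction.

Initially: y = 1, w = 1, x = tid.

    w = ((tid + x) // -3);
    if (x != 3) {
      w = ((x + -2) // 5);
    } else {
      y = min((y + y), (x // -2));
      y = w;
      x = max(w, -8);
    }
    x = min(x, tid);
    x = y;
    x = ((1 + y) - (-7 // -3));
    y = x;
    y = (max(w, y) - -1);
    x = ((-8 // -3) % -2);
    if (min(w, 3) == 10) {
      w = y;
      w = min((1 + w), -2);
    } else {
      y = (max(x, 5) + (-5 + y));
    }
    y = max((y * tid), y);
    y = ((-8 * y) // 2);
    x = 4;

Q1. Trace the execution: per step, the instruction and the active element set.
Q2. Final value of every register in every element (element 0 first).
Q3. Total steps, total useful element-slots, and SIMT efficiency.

step 0: w <- ((tid + x) // -3)       {0,1,2,3,4,5,6,7}
step 1: eval (x != 3)                {0,1,2,3,4,5,6,7}
step 2: w <- ((x + -2) // 5)         {0,1,2,4,5,6,7}
step 3: y <- min((y + y), (x // -2)) {3}
step 4: y <- w                       {3}
step 5: x <- max(w, -8)              {3}
step 6: x <- min(x, tid)             {0,1,2,3,4,5,6,7}
step 7: x <- y                       {0,1,2,3,4,5,6,7}
step 8: x <- ((1 + y) - (-7 // -3))  {0,1,2,3,4,5,6,7}
step 9: y <- x                       {0,1,2,3,4,5,6,7}
step 10: y <- (max(w, y) - -1)        {0,1,2,3,4,5,6,7}
step 11: x <- ((-8 // -3) % -2)       {0,1,2,3,4,5,6,7}
step 12: eval (min(w, 3) == 10)       {0,1,2,3,4,5,6,7}
step 13: y <- (max(x, 5) + (-5 + y))  {0,1,2,3,4,5,6,7}
step 14: y <- max((y * tid), y)       {0,1,2,3,4,5,6,7}
step 15: y <- ((-8 * y) // 2)         {0,1,2,3,4,5,6,7}
step 16: x <- 4                       {0,1,2,3,4,5,6,7}

Answer: 17 steps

y: -4,-4,-8,4,-16,-20,-24,-56
w: -1,-1,0,-2,0,0,0,1
x: 4,4,4,4,4,4,4,4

steps = 17; useful = 114; efficiency = 114/136 = 57/68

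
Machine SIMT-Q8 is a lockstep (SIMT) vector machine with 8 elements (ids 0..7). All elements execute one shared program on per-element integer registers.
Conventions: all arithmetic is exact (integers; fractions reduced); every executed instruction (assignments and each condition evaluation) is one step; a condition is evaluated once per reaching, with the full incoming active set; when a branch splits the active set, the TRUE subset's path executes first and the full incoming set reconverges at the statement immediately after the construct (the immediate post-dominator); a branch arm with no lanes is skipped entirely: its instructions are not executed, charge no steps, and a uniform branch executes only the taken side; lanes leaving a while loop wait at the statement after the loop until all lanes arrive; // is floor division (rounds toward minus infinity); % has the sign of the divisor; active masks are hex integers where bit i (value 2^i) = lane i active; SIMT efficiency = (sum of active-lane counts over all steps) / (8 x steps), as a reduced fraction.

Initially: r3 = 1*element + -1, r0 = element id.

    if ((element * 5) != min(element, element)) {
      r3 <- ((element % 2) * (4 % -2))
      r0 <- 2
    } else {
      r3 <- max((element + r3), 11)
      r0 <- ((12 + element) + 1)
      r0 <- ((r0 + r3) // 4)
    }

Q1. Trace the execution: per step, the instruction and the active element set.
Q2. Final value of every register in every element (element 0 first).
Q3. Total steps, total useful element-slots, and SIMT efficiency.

step 0: eval ((element * 5) != min(element, element)) 0xff
step 1: r3 <- ((element % 2) * (4 % -2)) 0xfe
step 2: r0 <- 2                      0xfe
step 3: r3 <- max((element + r3), 11) 0x01
step 4: r0 <- ((12 + element) + 1)   0x01
step 5: r0 <- ((r0 + r3) // 4)       0x01

Answer: 6 steps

r3: 11,0,0,0,0,0,0,0
r0: 6,2,2,2,2,2,2,2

steps = 6; useful = 25; efficiency = 25/48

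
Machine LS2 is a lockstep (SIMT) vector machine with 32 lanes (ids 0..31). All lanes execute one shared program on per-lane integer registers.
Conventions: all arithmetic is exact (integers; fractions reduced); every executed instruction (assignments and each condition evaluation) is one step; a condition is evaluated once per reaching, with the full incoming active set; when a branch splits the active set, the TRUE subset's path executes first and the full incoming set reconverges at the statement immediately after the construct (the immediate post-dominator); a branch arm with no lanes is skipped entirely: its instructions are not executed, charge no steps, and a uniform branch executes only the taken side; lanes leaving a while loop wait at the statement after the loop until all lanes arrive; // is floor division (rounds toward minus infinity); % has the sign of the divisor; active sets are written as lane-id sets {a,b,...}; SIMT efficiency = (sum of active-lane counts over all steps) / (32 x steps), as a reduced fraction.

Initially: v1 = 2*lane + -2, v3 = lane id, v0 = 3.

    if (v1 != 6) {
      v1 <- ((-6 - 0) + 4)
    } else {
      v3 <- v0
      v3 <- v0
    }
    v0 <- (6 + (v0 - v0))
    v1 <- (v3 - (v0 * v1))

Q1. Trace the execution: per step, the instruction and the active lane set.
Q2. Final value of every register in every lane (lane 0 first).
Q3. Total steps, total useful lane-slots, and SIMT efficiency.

step 0: eval (v1 != 6)               {0,1,2,3,4,5,6,7,8,9,10,11,12,13,14,15,16,17,18,19,20,21,22,23,24,25,26,27,28,29,30,31}
step 1: v1 <- ((-6 - 0) + 4)         {0,1,2,3,5,6,7,8,9,10,11,12,13,14,15,16,17,18,19,20,21,22,23,24,25,26,27,28,29,30,31}
step 2: v3 <- v0                     {4}
step 3: v3 <- v0                     {4}
step 4: v0 <- (6 + (v0 - v0))        {0,1,2,3,4,5,6,7,8,9,10,11,12,13,14,15,16,17,18,19,20,21,22,23,24,25,26,27,28,29,30,31}
step 5: v1 <- (v3 - (v0 * v1))       {0,1,2,3,4,5,6,7,8,9,10,11,12,13,14,15,16,17,18,19,20,21,22,23,24,25,26,27,28,29,30,31}

Answer: 6 steps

v1: 12,13,14,15,-33,17,18,19,20,21,22,23,24,25,26,27,28,29,30,31,32,33,34,35,36,37,38,39,40,41,42,43
v3: 0,1,2,3,3,5,6,7,8,9,10,11,12,13,14,15,16,17,18,19,20,21,22,23,24,25,26,27,28,29,30,31
v0: 6,6,6,6,6,6,6,6,6,6,6,6,6,6,6,6,6,6,6,6,6,6,6,6,6,6,6,6,6,6,6,6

steps = 6; useful = 129; efficiency = 129/192 = 43/64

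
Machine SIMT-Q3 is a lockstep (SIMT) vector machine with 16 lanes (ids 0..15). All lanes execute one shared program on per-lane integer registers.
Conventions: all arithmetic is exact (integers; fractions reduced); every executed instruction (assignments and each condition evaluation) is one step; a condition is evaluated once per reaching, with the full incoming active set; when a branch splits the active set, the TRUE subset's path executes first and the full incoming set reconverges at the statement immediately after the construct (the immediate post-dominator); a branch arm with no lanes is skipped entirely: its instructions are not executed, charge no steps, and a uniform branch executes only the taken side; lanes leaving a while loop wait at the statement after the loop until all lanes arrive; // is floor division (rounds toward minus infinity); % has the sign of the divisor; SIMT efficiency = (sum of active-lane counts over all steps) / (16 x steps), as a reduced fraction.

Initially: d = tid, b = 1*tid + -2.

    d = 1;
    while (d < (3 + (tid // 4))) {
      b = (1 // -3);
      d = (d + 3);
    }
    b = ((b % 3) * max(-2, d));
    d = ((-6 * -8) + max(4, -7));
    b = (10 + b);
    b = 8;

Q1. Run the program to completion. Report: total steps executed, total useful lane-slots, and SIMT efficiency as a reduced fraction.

Answer: 12 steps, 168 useful, 7/8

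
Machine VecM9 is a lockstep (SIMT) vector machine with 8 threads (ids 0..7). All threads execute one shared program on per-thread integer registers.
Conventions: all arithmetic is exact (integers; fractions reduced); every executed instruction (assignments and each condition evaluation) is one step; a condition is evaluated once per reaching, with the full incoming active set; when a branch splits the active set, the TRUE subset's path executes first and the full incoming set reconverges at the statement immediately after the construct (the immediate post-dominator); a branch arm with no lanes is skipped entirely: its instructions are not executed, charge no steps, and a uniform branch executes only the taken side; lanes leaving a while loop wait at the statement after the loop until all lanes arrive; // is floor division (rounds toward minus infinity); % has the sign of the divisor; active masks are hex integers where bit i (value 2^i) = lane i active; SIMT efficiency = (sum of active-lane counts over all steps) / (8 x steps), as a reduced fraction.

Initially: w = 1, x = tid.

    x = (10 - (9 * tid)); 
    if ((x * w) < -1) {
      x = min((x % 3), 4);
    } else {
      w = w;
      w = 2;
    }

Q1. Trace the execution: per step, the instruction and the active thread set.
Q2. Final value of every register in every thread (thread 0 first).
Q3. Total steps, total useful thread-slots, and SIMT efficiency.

step 0: x <- (10 - (9 * tid))        0xff
step 1: eval ((x * w) < -1)          0xff
step 2: x <- min((x % 3), 4)         0xfc
step 3: w <- w                       0x03
step 4: w <- 2                       0x03

Answer: 5 steps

w: 2,2,1,1,1,1,1,1
x: 10,1,1,1,1,1,1,1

steps = 5; useful = 26; efficiency = 26/40 = 13/20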